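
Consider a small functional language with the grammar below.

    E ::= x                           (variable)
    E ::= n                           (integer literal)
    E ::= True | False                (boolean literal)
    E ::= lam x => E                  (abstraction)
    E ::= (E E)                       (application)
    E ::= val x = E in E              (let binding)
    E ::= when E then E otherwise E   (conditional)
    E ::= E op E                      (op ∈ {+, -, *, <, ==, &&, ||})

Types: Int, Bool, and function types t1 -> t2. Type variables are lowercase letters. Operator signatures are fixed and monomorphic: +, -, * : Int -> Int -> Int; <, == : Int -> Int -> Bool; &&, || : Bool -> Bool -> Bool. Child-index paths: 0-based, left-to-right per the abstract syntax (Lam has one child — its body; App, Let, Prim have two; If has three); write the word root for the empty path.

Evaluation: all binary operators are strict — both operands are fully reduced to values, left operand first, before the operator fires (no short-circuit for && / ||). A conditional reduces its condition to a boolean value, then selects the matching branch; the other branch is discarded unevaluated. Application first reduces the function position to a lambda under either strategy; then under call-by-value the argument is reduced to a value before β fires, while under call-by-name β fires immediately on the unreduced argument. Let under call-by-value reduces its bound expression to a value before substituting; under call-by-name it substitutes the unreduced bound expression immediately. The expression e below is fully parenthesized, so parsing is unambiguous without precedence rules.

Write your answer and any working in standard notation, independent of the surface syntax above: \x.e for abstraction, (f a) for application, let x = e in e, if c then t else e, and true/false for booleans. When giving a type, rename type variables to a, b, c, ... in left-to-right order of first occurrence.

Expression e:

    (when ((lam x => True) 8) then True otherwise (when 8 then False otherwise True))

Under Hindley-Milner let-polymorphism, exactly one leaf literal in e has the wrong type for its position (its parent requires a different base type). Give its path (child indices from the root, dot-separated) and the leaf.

Derivation:
\x._ : a -> Bool
  unify a -> Bool ~ Int -> b
  unify a ~ Int
  unify Bool ~ b
_ _ : Bool
  unify Bool ~ Bool
  unify Int ~ Bool
  FAIL: mismatch Int ~ Bool

Answer: 2.0 : 8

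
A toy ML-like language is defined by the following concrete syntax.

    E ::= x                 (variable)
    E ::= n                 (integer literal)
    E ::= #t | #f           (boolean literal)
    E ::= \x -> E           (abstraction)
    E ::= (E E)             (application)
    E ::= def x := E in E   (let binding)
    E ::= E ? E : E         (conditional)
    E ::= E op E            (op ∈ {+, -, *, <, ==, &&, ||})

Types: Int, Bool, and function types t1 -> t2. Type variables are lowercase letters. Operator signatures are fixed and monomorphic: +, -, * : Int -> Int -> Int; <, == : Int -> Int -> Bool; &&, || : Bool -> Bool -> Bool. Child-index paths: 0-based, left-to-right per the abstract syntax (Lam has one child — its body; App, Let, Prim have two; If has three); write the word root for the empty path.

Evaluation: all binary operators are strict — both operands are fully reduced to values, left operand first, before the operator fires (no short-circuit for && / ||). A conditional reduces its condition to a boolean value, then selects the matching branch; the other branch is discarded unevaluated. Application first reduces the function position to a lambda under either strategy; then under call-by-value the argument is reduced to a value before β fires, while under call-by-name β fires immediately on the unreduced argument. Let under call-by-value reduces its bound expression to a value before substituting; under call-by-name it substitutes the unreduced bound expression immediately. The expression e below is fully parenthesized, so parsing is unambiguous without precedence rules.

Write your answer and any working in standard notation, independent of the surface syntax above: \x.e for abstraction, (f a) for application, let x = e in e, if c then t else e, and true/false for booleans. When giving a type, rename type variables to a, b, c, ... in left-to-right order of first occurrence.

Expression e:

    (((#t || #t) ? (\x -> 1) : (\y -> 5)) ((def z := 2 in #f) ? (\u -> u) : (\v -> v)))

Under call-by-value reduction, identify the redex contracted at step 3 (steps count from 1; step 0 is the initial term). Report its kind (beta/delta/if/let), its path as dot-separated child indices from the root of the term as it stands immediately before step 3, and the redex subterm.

Trace:
step 0: ((if (true || true) then (\x.1) else (\y.5)) (if (let z = 2 in false) then (\u.u) else (\v.v)))
step 1: [delta@0.0] ((if true then (\x.1) else (\y.5)) (if (let z = 2 in false) then (\u.u) else (\v.v)))
step 2: [if@0] ((\x.1) (if (let z = 2 in false) then (\u.u) else (\v.v)))
step 3: [let@1.0] ((\x.1) (if false then (\u.u) else (\v.v)))

Answer: let at 1.0 : (let z = 2 in false)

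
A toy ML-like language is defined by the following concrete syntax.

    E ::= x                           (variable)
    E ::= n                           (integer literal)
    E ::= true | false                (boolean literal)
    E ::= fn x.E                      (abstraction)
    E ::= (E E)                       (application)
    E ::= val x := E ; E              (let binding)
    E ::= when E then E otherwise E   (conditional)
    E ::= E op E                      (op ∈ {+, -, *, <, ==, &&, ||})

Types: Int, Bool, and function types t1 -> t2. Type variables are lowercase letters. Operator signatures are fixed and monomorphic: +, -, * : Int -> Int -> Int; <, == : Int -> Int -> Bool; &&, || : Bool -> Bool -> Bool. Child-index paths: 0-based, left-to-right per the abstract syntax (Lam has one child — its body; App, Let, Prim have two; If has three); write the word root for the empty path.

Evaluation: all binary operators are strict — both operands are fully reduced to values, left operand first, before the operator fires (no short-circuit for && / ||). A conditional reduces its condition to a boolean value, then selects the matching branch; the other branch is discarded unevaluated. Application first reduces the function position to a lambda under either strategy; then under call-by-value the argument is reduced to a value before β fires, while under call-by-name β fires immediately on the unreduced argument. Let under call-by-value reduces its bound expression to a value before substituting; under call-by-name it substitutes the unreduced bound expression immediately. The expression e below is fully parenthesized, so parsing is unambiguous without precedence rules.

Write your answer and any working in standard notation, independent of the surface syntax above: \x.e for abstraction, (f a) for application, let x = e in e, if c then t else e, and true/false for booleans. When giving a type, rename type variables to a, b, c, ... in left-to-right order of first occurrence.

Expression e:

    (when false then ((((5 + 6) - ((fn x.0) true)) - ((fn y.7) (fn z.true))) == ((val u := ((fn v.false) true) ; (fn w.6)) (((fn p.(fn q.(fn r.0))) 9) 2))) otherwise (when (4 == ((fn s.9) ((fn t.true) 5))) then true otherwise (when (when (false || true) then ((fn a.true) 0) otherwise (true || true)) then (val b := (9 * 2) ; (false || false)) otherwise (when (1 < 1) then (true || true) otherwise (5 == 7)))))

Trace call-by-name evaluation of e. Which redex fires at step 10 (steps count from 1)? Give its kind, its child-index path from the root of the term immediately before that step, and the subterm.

Working:
step 0: (if false then ((((5 + 6) - ((\x.0) true)) - ((\y.7) (\z.true))) == ((let u = ((\v.false) true) in (\w.6)) (((\p.(\q.(\r.0))) 9) 2))) else (if (4 == ((\s.9) ((\t.true) 5))) then true else (if (if (false || true) then ((\a.true) 0) else (true || true)) then (let b = (9 * 2) in (false || false)) else (if (1 < 1) then (true || true) else (5 == 7)))))
step 1: [if@root] (if (4 == ((\s.9) ((\t.true) 5))) then true else (if (if (false || true) then ((\a.true) 0) else (true || true)) then (let b = (9 * 2) in (false || false)) else (if (1 < 1) then (true || true) else (5 == 7))))
step 2: [beta@0.1] (if (4 == 9) then true else (if (if (false || true) then ((\a.true) 0) else (true || true)) then (let b = (9 * 2) in (false || false)) else (if (1 < 1) then (true || true) else (5 == 7))))
step 3: [delta@0] (if false then true else (if (if (false || true) then ((\a.true) 0) else (true || true)) then (let b = (9 * 2) in (false || false)) else (if (1 < 1) then (true || true) else (5 == 7))))
step 4: [if@root] (if (if (false || true) then ((\a.true) 0) else (true || true)) then (let b = (9 * 2) in (false || false)) else (if (1 < 1) then (true || true) else (5 == 7)))
step 5: [delta@0.0] (if (if true then ((\a.true) 0) else (true || true)) then (let b = (9 * 2) in (false || false)) else (if (1 < 1) then (true || true) else (5 == 7)))
step 6: [if@0] (if ((\a.true) 0) then (let b = (9 * 2) in (false || false)) else (if (1 < 1) then (true || true) else (5 == 7)))
step 7: [beta@0] (if true then (let b = (9 * 2) in (false || false)) else (if (1 < 1) then (true || true) else (5 == 7)))
step 8: [if@root] (let b = (9 * 2) in (false || false))
step 9: [let@root] (false || false)
step 10: [delta@root] false

Answer: delta at root : (false || false)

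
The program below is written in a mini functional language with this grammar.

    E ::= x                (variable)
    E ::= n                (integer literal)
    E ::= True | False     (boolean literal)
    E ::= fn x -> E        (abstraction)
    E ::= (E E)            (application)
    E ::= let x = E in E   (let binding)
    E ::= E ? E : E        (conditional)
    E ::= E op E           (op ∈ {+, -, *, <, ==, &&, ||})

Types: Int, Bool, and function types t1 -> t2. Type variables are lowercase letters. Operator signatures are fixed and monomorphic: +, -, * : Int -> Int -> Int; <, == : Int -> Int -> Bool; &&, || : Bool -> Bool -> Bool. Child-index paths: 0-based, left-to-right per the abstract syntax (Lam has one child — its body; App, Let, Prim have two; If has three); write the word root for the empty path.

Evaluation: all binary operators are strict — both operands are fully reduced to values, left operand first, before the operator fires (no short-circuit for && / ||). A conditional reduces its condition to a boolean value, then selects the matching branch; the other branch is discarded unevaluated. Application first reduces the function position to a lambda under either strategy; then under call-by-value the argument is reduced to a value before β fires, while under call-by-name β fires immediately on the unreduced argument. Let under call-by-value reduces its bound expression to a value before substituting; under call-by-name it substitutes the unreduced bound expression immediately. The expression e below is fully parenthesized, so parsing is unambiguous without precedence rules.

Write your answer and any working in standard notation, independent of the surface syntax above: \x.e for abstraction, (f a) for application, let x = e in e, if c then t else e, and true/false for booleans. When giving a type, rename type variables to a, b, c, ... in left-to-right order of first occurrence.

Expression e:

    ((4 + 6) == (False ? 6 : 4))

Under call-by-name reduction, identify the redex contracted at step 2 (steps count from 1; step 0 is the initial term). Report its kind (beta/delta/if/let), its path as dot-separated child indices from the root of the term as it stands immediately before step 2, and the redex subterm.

Answer: if at 1 : (if false then 6 else 4)

Derivation:
step 0: ((4 + 6) == (if false then 6 else 4))
step 1: [delta@0] (10 == (if false then 6 else 4))
step 2: [if@1] (10 == 4)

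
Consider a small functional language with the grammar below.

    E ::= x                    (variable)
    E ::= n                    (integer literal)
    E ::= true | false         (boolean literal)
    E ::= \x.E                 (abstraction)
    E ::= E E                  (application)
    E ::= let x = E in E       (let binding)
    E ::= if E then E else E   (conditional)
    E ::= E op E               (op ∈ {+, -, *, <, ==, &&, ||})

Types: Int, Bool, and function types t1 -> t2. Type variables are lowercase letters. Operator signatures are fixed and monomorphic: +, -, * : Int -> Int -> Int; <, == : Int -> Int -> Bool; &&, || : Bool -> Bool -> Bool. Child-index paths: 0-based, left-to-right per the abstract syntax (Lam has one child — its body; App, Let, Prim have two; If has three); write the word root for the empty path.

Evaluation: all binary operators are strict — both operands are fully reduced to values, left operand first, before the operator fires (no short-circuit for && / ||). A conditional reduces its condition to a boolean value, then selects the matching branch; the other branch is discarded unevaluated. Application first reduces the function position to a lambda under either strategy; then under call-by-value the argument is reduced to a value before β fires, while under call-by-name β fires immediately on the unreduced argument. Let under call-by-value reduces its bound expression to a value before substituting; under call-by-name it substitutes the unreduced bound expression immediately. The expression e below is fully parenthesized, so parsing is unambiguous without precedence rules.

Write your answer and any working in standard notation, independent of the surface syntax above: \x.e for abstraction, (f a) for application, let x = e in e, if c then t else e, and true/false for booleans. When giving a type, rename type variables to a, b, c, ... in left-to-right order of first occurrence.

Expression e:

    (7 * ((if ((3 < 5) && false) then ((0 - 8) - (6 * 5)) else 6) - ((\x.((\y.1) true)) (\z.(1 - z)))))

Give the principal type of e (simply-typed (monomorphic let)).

Trace:
  unify Int ~ Int
  unify Int ~ Int
  unify Int ~ Int
  unify Bool ~ Bool
  unify Bool ~ Bool
  unify Bool ~ Bool
  unify Int ~ Int
  unify Int ~ Int
  unify Int ~ Int
  unify Int ~ Int
  unify Int ~ Int
  unify Int ~ Int
  unify Int ~ Int
  unify Int ~ Int
\y._ : b -> Int
  unify b -> Int ~ Bool -> c
  unify b ~ Bool
  unify Int ~ c
_ _ : Int
\x._ : a -> Int
  unify Int ~ Int
z : d
  unify d ~ Int
\z._ : Int -> Int
  unify a -> Int ~ (Int -> Int) -> e
  unify a ~ Int -> Int
  unify Int ~ e
_ _ : Int
  unify Int ~ Int
  unify Int ~ Int

Answer: Int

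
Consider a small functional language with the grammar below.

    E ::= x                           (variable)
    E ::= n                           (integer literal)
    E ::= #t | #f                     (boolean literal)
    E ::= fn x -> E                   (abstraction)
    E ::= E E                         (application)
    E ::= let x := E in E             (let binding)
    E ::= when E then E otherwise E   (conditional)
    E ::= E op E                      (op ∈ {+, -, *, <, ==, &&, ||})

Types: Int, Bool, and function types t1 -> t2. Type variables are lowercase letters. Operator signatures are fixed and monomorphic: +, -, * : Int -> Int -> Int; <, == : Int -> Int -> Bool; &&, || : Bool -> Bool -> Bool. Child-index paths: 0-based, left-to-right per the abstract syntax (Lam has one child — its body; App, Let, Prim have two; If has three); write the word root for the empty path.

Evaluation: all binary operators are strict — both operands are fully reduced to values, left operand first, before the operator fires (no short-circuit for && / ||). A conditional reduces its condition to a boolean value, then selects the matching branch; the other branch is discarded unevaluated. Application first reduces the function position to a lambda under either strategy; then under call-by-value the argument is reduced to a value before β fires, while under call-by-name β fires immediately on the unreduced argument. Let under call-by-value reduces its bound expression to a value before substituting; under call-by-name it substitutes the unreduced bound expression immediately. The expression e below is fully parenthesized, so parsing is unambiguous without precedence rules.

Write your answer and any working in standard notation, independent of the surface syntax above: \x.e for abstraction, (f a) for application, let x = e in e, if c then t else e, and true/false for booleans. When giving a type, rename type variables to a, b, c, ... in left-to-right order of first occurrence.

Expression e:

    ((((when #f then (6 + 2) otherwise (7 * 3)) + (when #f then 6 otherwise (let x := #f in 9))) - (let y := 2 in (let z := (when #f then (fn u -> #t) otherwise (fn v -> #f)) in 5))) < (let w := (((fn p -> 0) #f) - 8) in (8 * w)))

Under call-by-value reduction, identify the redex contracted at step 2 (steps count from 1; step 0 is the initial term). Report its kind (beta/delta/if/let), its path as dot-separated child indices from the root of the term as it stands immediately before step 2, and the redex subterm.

Answer: delta at 0.0.0 : (7 * 3)

Working:
step 0: ((((if false then (6 + 2) else (7 * 3)) + (if false then 6 else (let x = false in 9))) - (let y = 2 in (let z = (if false then (\u.true) else (\v.false)) in 5))) < (let w = (((\p.0) false) - 8) in (8 * w)))
step 1: [if@0.0.0] ((((7 * 3) + (if false then 6 else (let x = false in 9))) - (let y = 2 in (let z = (if false then (\u.true) else (\v.false)) in 5))) < (let w = (((\p.0) false) - 8) in (8 * w)))
step 2: [delta@0.0.0] (((21 + (if false then 6 else (let x = false in 9))) - (let y = 2 in (let z = (if false then (\u.true) else (\v.false)) in 5))) < (let w = (((\p.0) false) - 8) in (8 * w)))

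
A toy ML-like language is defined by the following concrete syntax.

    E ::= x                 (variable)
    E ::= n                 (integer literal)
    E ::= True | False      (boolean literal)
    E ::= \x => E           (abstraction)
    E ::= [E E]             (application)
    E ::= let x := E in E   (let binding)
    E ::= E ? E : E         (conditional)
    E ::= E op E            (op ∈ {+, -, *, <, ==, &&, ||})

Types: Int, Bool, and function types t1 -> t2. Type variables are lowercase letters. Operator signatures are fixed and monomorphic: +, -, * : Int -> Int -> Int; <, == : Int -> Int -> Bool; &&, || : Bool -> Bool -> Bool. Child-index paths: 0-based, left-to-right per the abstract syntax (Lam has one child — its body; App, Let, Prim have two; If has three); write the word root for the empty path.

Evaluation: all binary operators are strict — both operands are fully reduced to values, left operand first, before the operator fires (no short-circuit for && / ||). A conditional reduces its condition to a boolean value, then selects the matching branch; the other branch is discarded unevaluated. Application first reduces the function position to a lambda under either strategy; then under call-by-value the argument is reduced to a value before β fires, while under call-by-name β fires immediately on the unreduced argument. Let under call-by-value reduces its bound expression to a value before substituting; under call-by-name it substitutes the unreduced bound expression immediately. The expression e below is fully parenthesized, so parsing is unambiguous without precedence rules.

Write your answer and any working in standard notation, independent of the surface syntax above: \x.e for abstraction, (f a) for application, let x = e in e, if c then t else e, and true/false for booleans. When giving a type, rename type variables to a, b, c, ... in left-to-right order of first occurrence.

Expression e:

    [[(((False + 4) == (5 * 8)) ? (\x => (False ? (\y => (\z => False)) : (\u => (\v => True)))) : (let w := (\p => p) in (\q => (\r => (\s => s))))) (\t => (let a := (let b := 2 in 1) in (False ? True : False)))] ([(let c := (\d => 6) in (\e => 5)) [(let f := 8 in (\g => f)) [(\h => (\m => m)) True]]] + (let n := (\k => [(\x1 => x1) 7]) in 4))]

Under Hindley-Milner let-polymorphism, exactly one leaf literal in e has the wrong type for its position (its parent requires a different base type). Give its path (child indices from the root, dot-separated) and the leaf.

Trace:
  unify Bool ~ Int
  FAIL: mismatch Bool ~ Int

Answer: 0.0.0.0.0 : false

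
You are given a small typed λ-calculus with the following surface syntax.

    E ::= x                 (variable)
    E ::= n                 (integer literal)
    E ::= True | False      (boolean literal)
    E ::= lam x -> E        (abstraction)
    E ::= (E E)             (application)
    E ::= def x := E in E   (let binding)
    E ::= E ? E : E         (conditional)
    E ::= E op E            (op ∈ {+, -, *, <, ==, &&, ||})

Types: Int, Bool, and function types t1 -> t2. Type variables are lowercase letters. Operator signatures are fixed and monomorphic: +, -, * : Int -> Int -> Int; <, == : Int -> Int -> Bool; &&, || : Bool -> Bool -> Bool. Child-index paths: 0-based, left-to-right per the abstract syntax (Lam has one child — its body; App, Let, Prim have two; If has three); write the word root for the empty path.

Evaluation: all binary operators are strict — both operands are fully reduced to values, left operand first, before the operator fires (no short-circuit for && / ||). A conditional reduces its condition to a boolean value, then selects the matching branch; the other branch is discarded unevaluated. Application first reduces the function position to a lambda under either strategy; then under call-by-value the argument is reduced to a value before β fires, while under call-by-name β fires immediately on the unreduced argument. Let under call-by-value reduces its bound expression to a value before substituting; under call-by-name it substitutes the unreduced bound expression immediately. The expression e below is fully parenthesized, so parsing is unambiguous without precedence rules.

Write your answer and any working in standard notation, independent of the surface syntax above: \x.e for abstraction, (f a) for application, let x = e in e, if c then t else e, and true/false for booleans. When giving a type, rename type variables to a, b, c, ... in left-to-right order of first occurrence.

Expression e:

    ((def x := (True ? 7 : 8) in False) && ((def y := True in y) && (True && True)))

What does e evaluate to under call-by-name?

Working:
step 0: ((let x = (if true then 7 else 8) in false) && ((let y = true in y) && (true && true)))
step 1: [let@0] (false && ((let y = true in y) && (true && true)))
step 2: [let@1.0] (false && (true && (true && true)))
step 3: [delta@1.1] (false && (true && true))
step 4: [delta@1] (false && true)
step 5: [delta@root] false

Answer: false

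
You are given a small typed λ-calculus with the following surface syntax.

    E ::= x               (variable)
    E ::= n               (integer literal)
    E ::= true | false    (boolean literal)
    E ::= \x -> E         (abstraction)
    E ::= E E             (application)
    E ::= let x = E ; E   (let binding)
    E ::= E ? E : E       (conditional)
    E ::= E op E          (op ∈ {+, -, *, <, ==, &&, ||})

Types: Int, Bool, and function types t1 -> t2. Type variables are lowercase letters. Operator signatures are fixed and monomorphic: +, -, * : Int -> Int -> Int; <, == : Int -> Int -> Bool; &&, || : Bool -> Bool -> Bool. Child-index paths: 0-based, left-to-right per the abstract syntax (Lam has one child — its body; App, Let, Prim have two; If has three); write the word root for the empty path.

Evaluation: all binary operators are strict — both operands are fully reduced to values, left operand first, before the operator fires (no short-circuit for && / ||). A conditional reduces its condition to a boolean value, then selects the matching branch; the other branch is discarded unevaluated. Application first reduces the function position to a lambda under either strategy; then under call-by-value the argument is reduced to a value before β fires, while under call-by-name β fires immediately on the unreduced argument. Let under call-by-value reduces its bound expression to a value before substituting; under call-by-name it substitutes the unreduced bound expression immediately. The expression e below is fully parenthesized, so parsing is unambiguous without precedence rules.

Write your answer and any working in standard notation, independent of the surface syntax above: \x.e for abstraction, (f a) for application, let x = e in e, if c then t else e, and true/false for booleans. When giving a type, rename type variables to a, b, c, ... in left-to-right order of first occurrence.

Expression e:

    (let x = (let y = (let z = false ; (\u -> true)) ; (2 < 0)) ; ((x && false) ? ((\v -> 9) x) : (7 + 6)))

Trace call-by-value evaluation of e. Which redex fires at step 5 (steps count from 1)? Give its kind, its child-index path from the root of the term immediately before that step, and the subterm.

Answer: delta at 0 : (false && false)

Working:
step 0: (let x = (let y = (let z = false in (\u.true)) in (2 < 0)) in (if (x && false) then ((\v.9) x) else (7 + 6)))
step 1: [let@0.0] (let x = (let y = (\u.true) in (2 < 0)) in (if (x && false) then ((\v.9) x) else (7 + 6)))
step 2: [let@0] (let x = (2 < 0) in (if (x && false) then ((\v.9) x) else (7 + 6)))
step 3: [delta@0] (let x = false in (if (x && false) then ((\v.9) x) else (7 + 6)))
step 4: [let@root] (if (false && false) then ((\v.9) false) else (7 + 6))
step 5: [delta@0] (if false then ((\v.9) false) else (7 + 6))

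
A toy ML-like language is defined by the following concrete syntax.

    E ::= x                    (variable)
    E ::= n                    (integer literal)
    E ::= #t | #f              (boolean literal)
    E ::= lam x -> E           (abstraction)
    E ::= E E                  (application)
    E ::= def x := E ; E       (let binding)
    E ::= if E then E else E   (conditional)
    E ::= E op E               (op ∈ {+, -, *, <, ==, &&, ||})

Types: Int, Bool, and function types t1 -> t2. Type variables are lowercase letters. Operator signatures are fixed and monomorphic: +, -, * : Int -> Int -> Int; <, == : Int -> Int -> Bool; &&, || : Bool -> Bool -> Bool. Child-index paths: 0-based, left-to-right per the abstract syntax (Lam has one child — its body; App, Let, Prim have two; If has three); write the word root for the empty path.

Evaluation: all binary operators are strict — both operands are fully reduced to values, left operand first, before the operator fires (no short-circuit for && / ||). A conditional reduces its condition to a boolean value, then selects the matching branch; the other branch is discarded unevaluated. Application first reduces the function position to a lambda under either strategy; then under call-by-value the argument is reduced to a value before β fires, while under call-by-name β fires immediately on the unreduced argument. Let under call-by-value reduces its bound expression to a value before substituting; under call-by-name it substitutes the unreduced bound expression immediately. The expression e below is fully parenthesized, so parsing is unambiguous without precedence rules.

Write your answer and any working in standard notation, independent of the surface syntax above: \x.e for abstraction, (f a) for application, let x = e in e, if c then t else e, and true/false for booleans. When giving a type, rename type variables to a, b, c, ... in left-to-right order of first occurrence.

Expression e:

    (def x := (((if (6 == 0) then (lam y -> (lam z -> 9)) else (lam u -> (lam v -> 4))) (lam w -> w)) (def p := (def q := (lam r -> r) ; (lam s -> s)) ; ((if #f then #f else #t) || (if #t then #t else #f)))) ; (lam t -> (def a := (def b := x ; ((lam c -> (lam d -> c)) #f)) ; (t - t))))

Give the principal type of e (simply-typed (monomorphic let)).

Answer: Int -> Int

Working:
  unify Int ~ Int
  unify Int ~ Int
  unify Bool ~ Bool
\z._ : b -> Int
\y._ : a -> b -> Int
\v._ : d -> Int
\u._ : c -> d -> Int
  unify a -> b -> Int ~ c -> d -> Int
  unify a ~ c
  unify b -> Int ~ d -> Int
  unify b ~ d
  unify Int ~ Int
w : e
\w._ : e -> e
  unify c -> d -> Int ~ (e -> e) -> f
  unify c ~ e -> e
  unify d -> Int ~ f
_ _ : d -> Int
r : g
\r._ : g -> g
let q : g -> g
s : h
\s._ : h -> h
let p : h -> h
  unify Bool ~ Bool
  unify Bool ~ Bool
  unify Bool ~ Bool
  unify Bool ~ Bool
  unify Bool ~ Bool
  unify Bool ~ Bool
  unify d -> Int ~ Bool -> i
  unify d ~ Bool
  unify Int ~ i
_ _ : Int
let x : Int
x : Int
let b : Int
c : k
\d._ : l -> k
\c._ : k -> l -> k
  unify k -> l -> k ~ Bool -> m
  unify k ~ Bool
  unify l -> Bool ~ m
_ _ : l -> Bool
let a : l -> Bool
t : j
  unify j ~ Int
t : Int
  unify Int ~ Int
\t._ : Int -> Int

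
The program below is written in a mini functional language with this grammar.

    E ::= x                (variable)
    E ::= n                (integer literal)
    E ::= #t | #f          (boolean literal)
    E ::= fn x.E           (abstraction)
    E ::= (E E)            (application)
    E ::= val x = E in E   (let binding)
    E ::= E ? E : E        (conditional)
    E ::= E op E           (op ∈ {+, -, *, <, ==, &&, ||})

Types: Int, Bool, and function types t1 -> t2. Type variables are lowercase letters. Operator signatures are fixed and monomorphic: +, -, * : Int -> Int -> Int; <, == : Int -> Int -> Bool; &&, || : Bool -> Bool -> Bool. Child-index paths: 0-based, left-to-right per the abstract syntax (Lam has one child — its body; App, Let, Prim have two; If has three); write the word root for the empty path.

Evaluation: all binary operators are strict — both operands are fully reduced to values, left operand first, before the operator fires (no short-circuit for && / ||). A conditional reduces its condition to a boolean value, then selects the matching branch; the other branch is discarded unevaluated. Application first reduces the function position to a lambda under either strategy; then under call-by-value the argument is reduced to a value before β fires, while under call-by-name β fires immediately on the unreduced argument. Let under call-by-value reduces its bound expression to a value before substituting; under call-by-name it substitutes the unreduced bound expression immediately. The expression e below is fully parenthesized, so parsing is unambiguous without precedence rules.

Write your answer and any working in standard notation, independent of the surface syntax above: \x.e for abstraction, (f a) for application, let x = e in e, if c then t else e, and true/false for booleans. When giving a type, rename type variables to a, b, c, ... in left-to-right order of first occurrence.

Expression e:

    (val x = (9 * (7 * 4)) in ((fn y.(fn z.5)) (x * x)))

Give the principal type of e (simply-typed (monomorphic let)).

Working:
  unify Int ~ Int
  unify Int ~ Int
  unify Int ~ Int
  unify Int ~ Int
let x : Int
\z._ : b -> Int
\y._ : a -> b -> Int
x : Int
  unify Int ~ Int
x : Int
  unify Int ~ Int
  unify a -> b -> Int ~ Int -> c
  unify a ~ Int
  unify b -> Int ~ c
_ _ : b -> Int

Answer: a -> Int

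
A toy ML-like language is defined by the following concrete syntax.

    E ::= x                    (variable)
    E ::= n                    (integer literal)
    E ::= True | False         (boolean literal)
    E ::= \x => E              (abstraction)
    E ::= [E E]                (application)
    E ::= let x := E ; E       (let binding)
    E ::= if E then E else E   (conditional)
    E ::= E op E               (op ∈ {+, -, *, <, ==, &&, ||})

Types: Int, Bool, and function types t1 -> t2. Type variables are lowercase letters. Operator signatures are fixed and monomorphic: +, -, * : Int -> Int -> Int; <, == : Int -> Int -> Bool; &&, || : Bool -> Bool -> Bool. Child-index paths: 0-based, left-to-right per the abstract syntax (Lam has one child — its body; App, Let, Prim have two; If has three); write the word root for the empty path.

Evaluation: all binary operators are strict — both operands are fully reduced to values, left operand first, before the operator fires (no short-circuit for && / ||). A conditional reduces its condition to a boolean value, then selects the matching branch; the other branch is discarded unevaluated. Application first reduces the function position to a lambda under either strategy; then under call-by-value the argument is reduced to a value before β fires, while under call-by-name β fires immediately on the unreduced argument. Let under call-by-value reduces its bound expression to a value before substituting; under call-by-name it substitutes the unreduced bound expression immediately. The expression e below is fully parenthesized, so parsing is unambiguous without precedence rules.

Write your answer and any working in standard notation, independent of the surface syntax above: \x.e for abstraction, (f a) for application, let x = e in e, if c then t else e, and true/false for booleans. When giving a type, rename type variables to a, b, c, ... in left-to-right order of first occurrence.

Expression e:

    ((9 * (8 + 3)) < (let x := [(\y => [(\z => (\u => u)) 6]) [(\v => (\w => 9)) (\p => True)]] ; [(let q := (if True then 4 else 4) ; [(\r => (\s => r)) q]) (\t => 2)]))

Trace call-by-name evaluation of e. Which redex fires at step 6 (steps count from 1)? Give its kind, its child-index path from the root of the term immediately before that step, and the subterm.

Derivation:
step 0: ((9 * (8 + 3)) < (let x = ((\y.((\z.(\u.u)) 6)) ((\v.(\w.9)) (\p.true))) in ((let q = (if true then 4 else 4) in ((\r.(\s.r)) q)) (\t.2))))
step 1: [delta@0.1] ((9 * 11) < (let x = ((\y.((\z.(\u.u)) 6)) ((\v.(\w.9)) (\p.true))) in ((let q = (if true then 4 else 4) in ((\r.(\s.r)) q)) (\t.2))))
step 2: [delta@0] (99 < (let x = ((\y.((\z.(\u.u)) 6)) ((\v.(\w.9)) (\p.true))) in ((let q = (if true then 4 else 4) in ((\r.(\s.r)) q)) (\t.2))))
step 3: [let@1] (99 < ((let q = (if true then 4 else 4) in ((\r.(\s.r)) q)) (\t.2)))
step 4: [let@1.0] (99 < (((\r.(\s.r)) (if true then 4 else 4)) (\t.2)))
step 5: [beta@1.0] (99 < ((\s.(if true then 4 else 4)) (\t.2)))
step 6: [beta@1] (99 < (if true then 4 else 4))

Answer: beta at 1 : ((\s.(if true then 4 else 4)) (\t.2))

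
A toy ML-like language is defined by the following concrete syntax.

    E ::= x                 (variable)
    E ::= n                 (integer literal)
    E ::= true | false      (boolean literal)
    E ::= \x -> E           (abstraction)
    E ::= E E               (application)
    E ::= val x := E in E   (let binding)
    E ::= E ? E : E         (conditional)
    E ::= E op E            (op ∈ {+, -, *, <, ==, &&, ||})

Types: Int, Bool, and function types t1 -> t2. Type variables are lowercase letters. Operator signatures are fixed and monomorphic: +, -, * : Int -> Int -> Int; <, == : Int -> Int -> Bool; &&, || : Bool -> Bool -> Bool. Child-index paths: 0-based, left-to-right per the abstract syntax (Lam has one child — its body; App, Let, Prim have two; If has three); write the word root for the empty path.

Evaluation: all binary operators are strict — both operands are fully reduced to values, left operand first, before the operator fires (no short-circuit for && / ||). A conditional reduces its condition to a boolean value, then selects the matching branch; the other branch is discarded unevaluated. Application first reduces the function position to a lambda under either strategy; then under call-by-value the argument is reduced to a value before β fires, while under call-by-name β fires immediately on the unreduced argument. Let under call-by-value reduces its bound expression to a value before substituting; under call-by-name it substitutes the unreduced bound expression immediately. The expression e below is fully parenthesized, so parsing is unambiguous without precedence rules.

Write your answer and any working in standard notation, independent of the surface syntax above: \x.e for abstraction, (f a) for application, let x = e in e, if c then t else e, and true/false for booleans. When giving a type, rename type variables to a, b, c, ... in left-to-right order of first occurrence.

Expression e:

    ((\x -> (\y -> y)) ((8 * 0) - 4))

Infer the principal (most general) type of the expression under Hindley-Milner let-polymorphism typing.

Answer: a -> a

Trace:
y : b
\y._ : b -> b
\x._ : a -> b -> b
  unify Int ~ Int
  unify Int ~ Int
  unify Int ~ Int
  unify Int ~ Int
  unify a -> b -> b ~ Int -> c
  unify a ~ Int
  unify b -> b ~ c
_ _ : b -> b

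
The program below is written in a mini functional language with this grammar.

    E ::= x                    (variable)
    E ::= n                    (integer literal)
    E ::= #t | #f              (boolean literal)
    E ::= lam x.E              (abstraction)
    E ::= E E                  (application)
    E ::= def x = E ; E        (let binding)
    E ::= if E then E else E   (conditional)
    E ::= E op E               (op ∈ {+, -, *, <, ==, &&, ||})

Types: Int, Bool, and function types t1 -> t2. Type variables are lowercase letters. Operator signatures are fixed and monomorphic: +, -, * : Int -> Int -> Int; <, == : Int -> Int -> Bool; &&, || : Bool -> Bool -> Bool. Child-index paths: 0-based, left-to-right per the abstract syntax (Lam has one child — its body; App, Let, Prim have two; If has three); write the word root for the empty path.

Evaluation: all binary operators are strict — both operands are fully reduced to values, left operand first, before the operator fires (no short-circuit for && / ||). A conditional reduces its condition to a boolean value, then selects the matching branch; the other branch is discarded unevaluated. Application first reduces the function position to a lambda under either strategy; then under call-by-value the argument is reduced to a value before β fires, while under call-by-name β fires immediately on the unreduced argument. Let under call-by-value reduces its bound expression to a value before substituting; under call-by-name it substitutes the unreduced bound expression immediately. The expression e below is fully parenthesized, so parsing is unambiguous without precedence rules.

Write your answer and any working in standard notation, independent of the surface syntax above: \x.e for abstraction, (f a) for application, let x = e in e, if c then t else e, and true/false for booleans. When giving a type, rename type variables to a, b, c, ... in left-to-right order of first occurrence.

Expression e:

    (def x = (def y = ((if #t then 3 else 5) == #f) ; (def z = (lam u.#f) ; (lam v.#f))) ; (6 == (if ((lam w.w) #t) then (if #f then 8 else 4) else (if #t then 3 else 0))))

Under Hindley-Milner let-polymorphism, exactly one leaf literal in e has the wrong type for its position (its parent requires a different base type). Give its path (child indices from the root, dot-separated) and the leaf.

Working:
  unify Bool ~ Bool
  unify Int ~ Int
  unify Int ~ Int
  unify Bool ~ Int
  FAIL: mismatch Bool ~ Int

Answer: 0.0.1 : false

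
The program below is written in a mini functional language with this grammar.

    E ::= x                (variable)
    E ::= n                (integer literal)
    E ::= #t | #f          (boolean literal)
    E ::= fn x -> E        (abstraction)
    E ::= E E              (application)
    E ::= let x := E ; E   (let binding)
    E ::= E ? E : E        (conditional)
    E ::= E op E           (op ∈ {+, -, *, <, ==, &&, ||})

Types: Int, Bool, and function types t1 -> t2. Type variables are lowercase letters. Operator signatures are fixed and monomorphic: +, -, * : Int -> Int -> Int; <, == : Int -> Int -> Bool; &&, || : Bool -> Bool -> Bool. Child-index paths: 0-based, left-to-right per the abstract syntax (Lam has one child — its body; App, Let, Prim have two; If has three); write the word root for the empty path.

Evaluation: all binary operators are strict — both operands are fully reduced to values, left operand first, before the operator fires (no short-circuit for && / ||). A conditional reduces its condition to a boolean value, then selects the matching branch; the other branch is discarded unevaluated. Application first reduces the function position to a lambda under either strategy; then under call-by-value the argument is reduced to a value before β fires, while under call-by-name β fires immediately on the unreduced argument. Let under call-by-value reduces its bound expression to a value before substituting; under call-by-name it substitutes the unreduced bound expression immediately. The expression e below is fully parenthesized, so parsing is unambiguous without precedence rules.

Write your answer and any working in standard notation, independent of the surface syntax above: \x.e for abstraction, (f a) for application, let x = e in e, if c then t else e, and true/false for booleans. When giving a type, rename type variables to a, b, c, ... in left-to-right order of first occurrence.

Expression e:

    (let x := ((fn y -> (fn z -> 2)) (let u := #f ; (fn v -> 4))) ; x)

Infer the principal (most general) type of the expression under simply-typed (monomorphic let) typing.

Answer: a -> Int

Derivation:
\z._ : b -> Int
\y._ : a -> b -> Int
let u : Bool
\v._ : c -> Int
  unify a -> b -> Int ~ (c -> Int) -> d
  unify a ~ c -> Int
  unify b -> Int ~ d
_ _ : b -> Int
let x : b -> Int
x : b -> Int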